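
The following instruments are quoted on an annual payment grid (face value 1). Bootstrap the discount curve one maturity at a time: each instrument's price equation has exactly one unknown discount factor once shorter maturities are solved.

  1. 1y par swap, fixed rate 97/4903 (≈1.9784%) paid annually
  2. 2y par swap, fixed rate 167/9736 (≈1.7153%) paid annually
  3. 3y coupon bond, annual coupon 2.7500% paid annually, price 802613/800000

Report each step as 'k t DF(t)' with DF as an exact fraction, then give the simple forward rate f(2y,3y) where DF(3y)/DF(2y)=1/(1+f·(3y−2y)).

1 1 4903/5000
2 2 4833/5000
3 3 9243/10000
f(2y,3y) = ((4833/5000)/(9243/10000) − 1)/(1) = 47/1027 ≈ 4.5764%

step 1 [1y] swap r/1=97/4903: DF=(1 − 97/4903·(0))/(1+97/4903) = 4903/5000 ≈ 0.980600
step 2 [2y] swap r/1=167/9736: DF=(1 − 167/9736·(0.980600))/(1+167/9736) = 4833/5000 ≈ 0.966600
step 3 [3y] bond c/1=11/400: DF=(802613/800000 − 11/400·(0.980600+0.966600))/(1+11/400) = 9243/10000 ≈ 0.924300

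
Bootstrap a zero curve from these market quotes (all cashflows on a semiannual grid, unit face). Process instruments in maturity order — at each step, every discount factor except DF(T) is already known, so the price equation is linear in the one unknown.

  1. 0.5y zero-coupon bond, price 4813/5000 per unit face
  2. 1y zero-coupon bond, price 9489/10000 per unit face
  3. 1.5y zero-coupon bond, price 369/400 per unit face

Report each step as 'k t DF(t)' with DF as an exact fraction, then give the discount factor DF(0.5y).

step 1 [0.5y] zero: DF = P = 4813/5000 ≈ 0.962600
step 2 [1y] zero: DF = P = 9489/10000 ≈ 0.948900
step 3 [1.5y] zero: DF = P = 369/400 ≈ 0.922500

1 1/2 4813/5000
2 1 9489/10000
3 3/2 369/400
DF(0.5y) = 4813/5000 ≈ 0.962600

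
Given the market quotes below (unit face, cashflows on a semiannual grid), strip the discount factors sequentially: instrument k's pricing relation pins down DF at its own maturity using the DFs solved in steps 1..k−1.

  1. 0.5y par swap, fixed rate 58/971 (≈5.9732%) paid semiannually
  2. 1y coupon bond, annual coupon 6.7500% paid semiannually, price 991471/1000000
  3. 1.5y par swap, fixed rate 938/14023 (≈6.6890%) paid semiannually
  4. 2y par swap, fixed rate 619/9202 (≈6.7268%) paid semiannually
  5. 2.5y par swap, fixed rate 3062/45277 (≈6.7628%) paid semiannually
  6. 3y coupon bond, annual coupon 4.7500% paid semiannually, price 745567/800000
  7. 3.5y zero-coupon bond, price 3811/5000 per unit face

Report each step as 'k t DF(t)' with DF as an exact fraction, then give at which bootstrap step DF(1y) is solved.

1 1/2 971/1000
2 1 4637/5000
3 3/2 4531/5000
4 2 4381/5000
5 5/2 8469/10000
6 3 8053/10000
7 7/2 3811/5000
DF(1y) is solved at step 2

step 1 [0.5y] swap r/2=29/971: DF=(1 − 29/971·(0))/(1+29/971) = 971/1000 ≈ 0.971000
step 2 [1y] bond c/2=27/800: DF=(991471/1000000 − 27/800·(0.971000))/(1+27/800) = 4637/5000 ≈ 0.927400
step 3 [1.5y] swap r/2=469/14023: DF=(1 − 469/14023·(0.971000+0.927400))/(1+469/14023) = 4531/5000 ≈ 0.906200
step 4 [2y] swap r/2=619/18404: DF=(1 − 619/18404·(0.971000+0.927400+0.906200))/(1+619/18404) = 4381/5000 ≈ 0.876200
step 5 [2.5y] swap r/2=1531/45277: DF=(1 − 1531/45277·(0.971000+0.927400+0.906200+0.876200))/(1+1531/45277) = 8469/10000 ≈ 0.846900
step 6 [3y] bond c/2=19/800: DF=(745567/800000 − 19/800·(0.971000+0.927400+0.906200+0.876200+0.846900))/(1+19/800) = 8053/10000 ≈ 0.805300
step 7 [3.5y] zero: DF = P = 3811/5000 ≈ 0.762200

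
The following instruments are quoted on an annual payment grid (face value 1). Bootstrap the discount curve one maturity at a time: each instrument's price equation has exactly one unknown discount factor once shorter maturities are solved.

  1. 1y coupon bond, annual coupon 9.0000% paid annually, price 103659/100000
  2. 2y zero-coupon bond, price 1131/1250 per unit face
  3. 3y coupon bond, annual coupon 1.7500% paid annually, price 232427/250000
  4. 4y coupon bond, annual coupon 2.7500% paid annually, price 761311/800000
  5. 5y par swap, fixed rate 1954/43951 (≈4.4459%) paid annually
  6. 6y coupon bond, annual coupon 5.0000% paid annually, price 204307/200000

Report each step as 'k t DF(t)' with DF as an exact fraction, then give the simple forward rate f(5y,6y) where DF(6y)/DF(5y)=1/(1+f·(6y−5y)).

1 1 951/1000
2 2 1131/1250
3 3 4409/5000
4 4 8529/10000
5 5 4023/5000
6 6 1909/2500
f(5y,6y) = ((4023/5000)/(1909/2500) − 1)/(1) = 205/3818 ≈ 5.3693%

step 1 [1y] bond c/1=9/100: DF=(103659/100000 − 9/100·(0))/(1+9/100) = 951/1000 ≈ 0.951000
step 2 [2y] zero: DF = P = 1131/1250 ≈ 0.904800
step 3 [3y] bond c/1=7/400: DF=(232427/250000 − 7/400·(0.951000+0.904800))/(1+7/400) = 4409/5000 ≈ 0.881800
step 4 [4y] bond c/1=11/400: DF=(761311/800000 − 11/400·(0.951000+0.904800+0.881800))/(1+11/400) = 8529/10000 ≈ 0.852900
step 5 [5y] swap r/1=1954/43951: DF=(1 − 1954/43951·(0.951000+0.904800+0.881800+0.852900))/(1+1954/43951) = 4023/5000 ≈ 0.804600
step 6 [6y] bond c/1=1/20: DF=(204307/200000 − 1/20·(0.951000+0.904800+0.881800+0.852900+0.804600))/(1+1/20) = 1909/2500 ≈ 0.763600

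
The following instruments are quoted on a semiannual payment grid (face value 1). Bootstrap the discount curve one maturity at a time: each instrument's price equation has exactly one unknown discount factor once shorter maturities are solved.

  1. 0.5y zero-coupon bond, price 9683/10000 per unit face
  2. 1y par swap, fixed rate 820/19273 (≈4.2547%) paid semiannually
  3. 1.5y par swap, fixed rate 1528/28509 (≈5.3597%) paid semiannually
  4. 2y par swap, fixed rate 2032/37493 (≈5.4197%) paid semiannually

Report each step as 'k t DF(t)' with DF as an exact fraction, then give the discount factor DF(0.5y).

1 1/2 9683/10000
2 1 959/1000
3 3/2 2309/2500
4 2 1123/1250
DF(0.5y) = 9683/10000 ≈ 0.968300

step 1 [0.5y] zero: DF = P = 9683/10000 ≈ 0.968300
step 2 [1y] swap r/2=410/19273: DF=(1 − 410/19273·(0.968300))/(1+410/19273) = 959/1000 ≈ 0.959000
step 3 [1.5y] swap r/2=764/28509: DF=(1 − 764/28509·(0.968300+0.959000))/(1+764/28509) = 2309/2500 ≈ 0.923600
step 4 [2y] swap r/2=1016/37493: DF=(1 − 1016/37493·(0.968300+0.959000+0.923600))/(1+1016/37493) = 1123/1250 ≈ 0.898400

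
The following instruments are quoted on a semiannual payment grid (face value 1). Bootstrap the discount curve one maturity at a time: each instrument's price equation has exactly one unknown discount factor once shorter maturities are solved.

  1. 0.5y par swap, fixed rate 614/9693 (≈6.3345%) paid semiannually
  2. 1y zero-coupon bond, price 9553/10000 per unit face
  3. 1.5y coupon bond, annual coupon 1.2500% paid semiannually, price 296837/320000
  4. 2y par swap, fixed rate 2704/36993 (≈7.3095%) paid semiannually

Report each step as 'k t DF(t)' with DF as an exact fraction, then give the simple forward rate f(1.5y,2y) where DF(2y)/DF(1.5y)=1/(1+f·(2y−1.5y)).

1 1/2 9693/10000
2 1 9553/10000
3 3/2 9099/10000
4 2 1081/1250
f(1.5y,2y) = ((9099/10000)/(1081/1250) − 1)/(1/2) = 451/4324 ≈ 10.4302%

step 1 [0.5y] swap r/2=307/9693: DF=(1 − 307/9693·(0))/(1+307/9693) = 9693/10000 ≈ 0.969300
step 2 [1y] zero: DF = P = 9553/10000 ≈ 0.955300
step 3 [1.5y] bond c/2=1/160: DF=(296837/320000 − 1/160·(0.969300+0.955300))/(1+1/160) = 9099/10000 ≈ 0.909900
step 4 [2y] swap r/2=1352/36993: DF=(1 − 1352/36993·(0.969300+0.955300+0.909900))/(1+1352/36993) = 1081/1250 ≈ 0.864800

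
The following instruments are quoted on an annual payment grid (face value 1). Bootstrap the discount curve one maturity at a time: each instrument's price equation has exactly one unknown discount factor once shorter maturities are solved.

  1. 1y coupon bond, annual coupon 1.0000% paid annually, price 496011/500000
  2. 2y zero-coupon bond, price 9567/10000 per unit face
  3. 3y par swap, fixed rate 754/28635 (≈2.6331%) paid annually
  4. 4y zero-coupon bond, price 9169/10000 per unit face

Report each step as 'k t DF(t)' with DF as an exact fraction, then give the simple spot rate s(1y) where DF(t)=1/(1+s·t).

step 1 [1y] bond c/1=1/100: DF=(496011/500000 − 1/100·(0))/(1+1/100) = 4911/5000 ≈ 0.982200
step 2 [2y] zero: DF = P = 9567/10000 ≈ 0.956700
step 3 [3y] swap r/1=754/28635: DF=(1 − 754/28635·(0.982200+0.956700))/(1+754/28635) = 4623/5000 ≈ 0.924600
step 4 [4y] zero: DF = P = 9169/10000 ≈ 0.916900

1 1 4911/5000
2 2 9567/10000
3 3 4623/5000
4 4 9169/10000
s(1y) = (1/(4911/5000) − 1)/(1) = 89/4911 ≈ 1.8123%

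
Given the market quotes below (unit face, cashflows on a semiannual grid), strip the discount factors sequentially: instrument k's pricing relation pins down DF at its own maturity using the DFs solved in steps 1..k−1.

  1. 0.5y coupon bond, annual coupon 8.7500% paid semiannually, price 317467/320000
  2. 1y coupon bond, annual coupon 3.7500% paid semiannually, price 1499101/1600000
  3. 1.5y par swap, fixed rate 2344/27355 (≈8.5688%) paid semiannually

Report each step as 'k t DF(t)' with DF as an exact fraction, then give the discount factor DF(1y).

step 1 [0.5y] bond c/2=7/160: DF=(317467/320000 − 7/160·(0))/(1+7/160) = 1901/2000 ≈ 0.950500
step 2 [1y] bond c/2=3/160: DF=(1499101/1600000 − 3/160·(0.950500))/(1+3/160) = 4511/5000 ≈ 0.902200
step 3 [1.5y] swap r/2=1172/27355: DF=(1 − 1172/27355·(0.950500+0.902200))/(1+1172/27355) = 2207/2500 ≈ 0.882800

1 1/2 1901/2000
2 1 4511/5000
3 3/2 2207/2500
DF(1y) = 4511/5000 ≈ 0.902200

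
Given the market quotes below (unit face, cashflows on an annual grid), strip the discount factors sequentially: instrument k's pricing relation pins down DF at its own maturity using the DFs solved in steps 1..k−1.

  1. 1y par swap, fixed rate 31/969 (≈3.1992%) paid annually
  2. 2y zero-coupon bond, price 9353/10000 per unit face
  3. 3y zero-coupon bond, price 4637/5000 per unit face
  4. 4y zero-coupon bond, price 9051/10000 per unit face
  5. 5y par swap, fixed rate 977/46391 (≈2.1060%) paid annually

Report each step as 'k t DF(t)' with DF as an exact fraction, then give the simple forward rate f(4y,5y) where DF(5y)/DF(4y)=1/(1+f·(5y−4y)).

1 1 969/1000
2 2 9353/10000
3 3 4637/5000
4 4 9051/10000
5 5 9023/10000
f(4y,5y) = ((9051/10000)/(9023/10000) − 1)/(1) = 4/1289 ≈ 0.3103%

step 1 [1y] swap r/1=31/969: DF=(1 − 31/969·(0))/(1+31/969) = 969/1000 ≈ 0.969000
step 2 [2y] zero: DF = P = 9353/10000 ≈ 0.935300
step 3 [3y] zero: DF = P = 4637/5000 ≈ 0.927400
step 4 [4y] zero: DF = P = 9051/10000 ≈ 0.905100
step 5 [5y] swap r/1=977/46391: DF=(1 − 977/46391·(0.969000+0.935300+0.927400+0.905100))/(1+977/46391) = 9023/10000 ≈ 0.902300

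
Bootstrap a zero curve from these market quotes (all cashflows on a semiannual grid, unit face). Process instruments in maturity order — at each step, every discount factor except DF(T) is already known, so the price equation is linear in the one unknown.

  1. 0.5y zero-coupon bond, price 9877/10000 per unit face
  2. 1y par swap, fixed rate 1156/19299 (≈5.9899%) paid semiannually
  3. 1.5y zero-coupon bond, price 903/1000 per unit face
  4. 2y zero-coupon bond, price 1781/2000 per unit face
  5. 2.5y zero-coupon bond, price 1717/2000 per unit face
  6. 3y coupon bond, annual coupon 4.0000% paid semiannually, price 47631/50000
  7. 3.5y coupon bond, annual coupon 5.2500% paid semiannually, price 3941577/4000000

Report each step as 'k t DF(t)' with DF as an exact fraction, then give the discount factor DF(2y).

1 1/2 9877/10000
2 1 4711/5000
3 3/2 903/1000
4 2 1781/2000
5 5/2 1717/2000
6 3 8441/10000
7 7/2 4107/5000
DF(2y) = 1781/2000 ≈ 0.890500

step 1 [0.5y] zero: DF = P = 9877/10000 ≈ 0.987700
step 2 [1y] swap r/2=578/19299: DF=(1 − 578/19299·(0.987700))/(1+578/19299) = 4711/5000 ≈ 0.942200
step 3 [1.5y] zero: DF = P = 903/1000 ≈ 0.903000
step 4 [2y] zero: DF = P = 1781/2000 ≈ 0.890500
step 5 [2.5y] zero: DF = P = 1717/2000 ≈ 0.858500
step 6 [3y] bond c/2=1/50: DF=(47631/50000 − 1/50·(0.987700+0.942200+0.903000+0.890500+0.858500))/(1+1/50) = 8441/10000 ≈ 0.844100
step 7 [3.5y] bond c/2=21/800: DF=(3941577/4000000 − 21/800·(0.987700+0.942200+0.903000+0.890500+0.858500+0.844100))/(1+21/800) = 4107/5000 ≈ 0.821400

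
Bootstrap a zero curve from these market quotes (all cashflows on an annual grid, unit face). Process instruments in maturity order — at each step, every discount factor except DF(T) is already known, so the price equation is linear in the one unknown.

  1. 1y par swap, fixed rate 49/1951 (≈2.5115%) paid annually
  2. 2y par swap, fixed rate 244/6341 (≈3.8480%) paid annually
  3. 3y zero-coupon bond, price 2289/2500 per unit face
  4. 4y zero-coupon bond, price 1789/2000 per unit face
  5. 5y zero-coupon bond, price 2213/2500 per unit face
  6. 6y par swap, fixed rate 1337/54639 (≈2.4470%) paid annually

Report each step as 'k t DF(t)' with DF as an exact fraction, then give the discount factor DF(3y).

step 1 [1y] swap r/1=49/1951: DF=(1 − 49/1951·(0))/(1+49/1951) = 1951/2000 ≈ 0.975500
step 2 [2y] swap r/1=244/6341: DF=(1 − 244/6341·(0.975500))/(1+244/6341) = 2317/2500 ≈ 0.926800
step 3 [3y] zero: DF = P = 2289/2500 ≈ 0.915600
step 4 [4y] zero: DF = P = 1789/2000 ≈ 0.894500
step 5 [5y] zero: DF = P = 2213/2500 ≈ 0.885200
step 6 [6y] swap r/1=1337/54639: DF=(1 − 1337/54639·(0.975500+0.926800+0.915600+0.894500+0.885200))/(1+1337/54639) = 8663/10000 ≈ 0.866300

1 1 1951/2000
2 2 2317/2500
3 3 2289/2500
4 4 1789/2000
5 5 2213/2500
6 6 8663/10000
DF(3y) = 2289/2500 ≈ 0.915600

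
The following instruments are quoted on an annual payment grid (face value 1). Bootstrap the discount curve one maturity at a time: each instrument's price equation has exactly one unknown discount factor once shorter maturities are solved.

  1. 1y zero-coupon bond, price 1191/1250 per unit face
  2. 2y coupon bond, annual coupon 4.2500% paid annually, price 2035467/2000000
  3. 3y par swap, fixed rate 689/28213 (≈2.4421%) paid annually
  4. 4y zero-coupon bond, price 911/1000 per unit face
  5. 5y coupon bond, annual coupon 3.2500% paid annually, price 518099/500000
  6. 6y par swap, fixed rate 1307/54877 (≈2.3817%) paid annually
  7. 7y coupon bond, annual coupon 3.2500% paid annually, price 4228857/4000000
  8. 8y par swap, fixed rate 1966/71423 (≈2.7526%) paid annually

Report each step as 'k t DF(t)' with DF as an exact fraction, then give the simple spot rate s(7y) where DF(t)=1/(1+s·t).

step 1 [1y] zero: DF = P = 1191/1250 ≈ 0.952800
step 2 [2y] bond c/1=17/400: DF=(2035467/2000000 − 17/400·(0.952800))/(1+17/400) = 4687/5000 ≈ 0.937400
step 3 [3y] swap r/1=689/28213: DF=(1 − 689/28213·(0.952800+0.937400))/(1+689/28213) = 9311/10000 ≈ 0.931100
step 4 [4y] zero: DF = P = 911/1000 ≈ 0.911000
step 5 [5y] bond c/1=13/400: DF=(518099/500000 − 13/400·(0.952800+0.937400+0.931100+0.911000))/(1+13/400) = 8861/10000 ≈ 0.886100
step 6 [6y] swap r/1=1307/54877: DF=(1 − 1307/54877·(0.952800+0.937400+0.931100+0.911000+0.886100))/(1+1307/54877) = 8693/10000 ≈ 0.869300
step 7 [7y] bond c/1=13/400: DF=(4228857/4000000 − 13/400·(0.952800+0.937400+0.931100+0.911000+0.886100+0.869300))/(1+13/400) = 532/625 ≈ 0.851200
step 8 [8y] swap r/1=1966/71423: DF=(1 − 1966/71423·(0.952800+0.937400+0.931100+0.911000+0.886100+0.869300+0.851200))/(1+1966/71423) = 4017/5000 ≈ 0.803400

1 1 1191/1250
2 2 4687/5000
3 3 9311/10000
4 4 911/1000
5 5 8861/10000
6 6 8693/10000
7 7 532/625
8 8 4017/5000
s(7y) = (1/(532/625) − 1)/(7) = 93/3724 ≈ 2.4973%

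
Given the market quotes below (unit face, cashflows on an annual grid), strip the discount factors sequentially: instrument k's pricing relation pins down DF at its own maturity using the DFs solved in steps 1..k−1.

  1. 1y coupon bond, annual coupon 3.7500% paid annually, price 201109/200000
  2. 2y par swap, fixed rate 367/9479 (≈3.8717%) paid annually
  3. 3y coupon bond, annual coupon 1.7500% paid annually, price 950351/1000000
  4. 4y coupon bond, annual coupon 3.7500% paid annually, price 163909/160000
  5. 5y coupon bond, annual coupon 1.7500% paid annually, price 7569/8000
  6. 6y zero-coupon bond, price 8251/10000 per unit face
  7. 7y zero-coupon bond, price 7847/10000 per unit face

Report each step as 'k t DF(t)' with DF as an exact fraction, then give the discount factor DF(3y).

1 1 2423/2500
2 2 4633/5000
3 3 4507/5000
4 4 8863/10000
5 5 1733/2000
6 6 8251/10000
7 7 7847/10000
DF(3y) = 4507/5000 ≈ 0.901400

step 1 [1y] bond c/1=3/80: DF=(201109/200000 − 3/80·(0))/(1+3/80) = 2423/2500 ≈ 0.969200
step 2 [2y] swap r/1=367/9479: DF=(1 − 367/9479·(0.969200))/(1+367/9479) = 4633/5000 ≈ 0.926600
step 3 [3y] bond c/1=7/400: DF=(950351/1000000 − 7/400·(0.969200+0.926600))/(1+7/400) = 4507/5000 ≈ 0.901400
step 4 [4y] bond c/1=3/80: DF=(163909/160000 − 3/80·(0.969200+0.926600+0.901400))/(1+3/80) = 8863/10000 ≈ 0.886300
step 5 [5y] bond c/1=7/400: DF=(7569/8000 − 7/400·(0.969200+0.926600+0.901400+0.886300))/(1+7/400) = 1733/2000 ≈ 0.866500
step 6 [6y] zero: DF = P = 8251/10000 ≈ 0.825100
step 7 [7y] zero: DF = P = 7847/10000 ≈ 0.784700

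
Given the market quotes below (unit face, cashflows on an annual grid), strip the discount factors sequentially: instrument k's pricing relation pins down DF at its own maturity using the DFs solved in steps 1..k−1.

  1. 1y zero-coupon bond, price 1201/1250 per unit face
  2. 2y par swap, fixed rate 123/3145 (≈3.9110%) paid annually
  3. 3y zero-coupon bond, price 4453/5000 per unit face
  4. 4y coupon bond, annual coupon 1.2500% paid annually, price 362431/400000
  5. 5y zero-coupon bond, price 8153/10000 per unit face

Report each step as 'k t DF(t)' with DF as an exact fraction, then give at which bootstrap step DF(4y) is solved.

1 1 1201/1250
2 2 4631/5000
3 3 4453/5000
4 4 4303/5000
5 5 8153/10000
DF(4y) is solved at step 4

step 1 [1y] zero: DF = P = 1201/1250 ≈ 0.960800
step 2 [2y] swap r/1=123/3145: DF=(1 − 123/3145·(0.960800))/(1+123/3145) = 4631/5000 ≈ 0.926200
step 3 [3y] zero: DF = P = 4453/5000 ≈ 0.890600
step 4 [4y] bond c/1=1/80: DF=(362431/400000 − 1/80·(0.960800+0.926200+0.890600))/(1+1/80) = 4303/5000 ≈ 0.860600
step 5 [5y] zero: DF = P = 8153/10000 ≈ 0.815300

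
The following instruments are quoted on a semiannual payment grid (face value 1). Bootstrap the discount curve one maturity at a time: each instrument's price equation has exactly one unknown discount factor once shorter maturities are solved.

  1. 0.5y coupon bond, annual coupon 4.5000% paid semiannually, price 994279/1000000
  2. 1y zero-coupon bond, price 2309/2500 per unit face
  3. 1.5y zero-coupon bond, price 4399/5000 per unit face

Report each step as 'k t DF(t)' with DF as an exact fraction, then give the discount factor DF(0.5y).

step 1 [0.5y] bond c/2=9/400: DF=(994279/1000000 − 9/400·(0))/(1+9/400) = 2431/2500 ≈ 0.972400
step 2 [1y] zero: DF = P = 2309/2500 ≈ 0.923600
step 3 [1.5y] zero: DF = P = 4399/5000 ≈ 0.879800

1 1/2 2431/2500
2 1 2309/2500
3 3/2 4399/5000
DF(0.5y) = 2431/2500 ≈ 0.972400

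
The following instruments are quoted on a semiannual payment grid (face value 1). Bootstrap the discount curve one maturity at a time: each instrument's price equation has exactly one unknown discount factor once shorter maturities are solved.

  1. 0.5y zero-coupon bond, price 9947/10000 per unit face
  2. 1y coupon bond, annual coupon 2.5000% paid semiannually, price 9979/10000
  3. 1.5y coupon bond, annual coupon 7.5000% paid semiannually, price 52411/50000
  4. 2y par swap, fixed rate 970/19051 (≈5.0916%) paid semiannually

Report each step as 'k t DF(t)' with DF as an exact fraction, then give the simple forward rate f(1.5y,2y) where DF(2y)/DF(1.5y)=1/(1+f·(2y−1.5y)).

1 1/2 9947/10000
2 1 9733/10000
3 3/2 587/625
4 2 903/1000
f(1.5y,2y) = ((587/625)/(903/1000) − 1)/(1/2) = 362/4515 ≈ 8.0177%

step 1 [0.5y] zero: DF = P = 9947/10000 ≈ 0.994700
step 2 [1y] bond c/2=1/80: DF=(9979/10000 − 1/80·(0.994700))/(1+1/80) = 9733/10000 ≈ 0.973300
step 3 [1.5y] bond c/2=3/80: DF=(52411/50000 − 3/80·(0.994700+0.973300))/(1+3/80) = 587/625 ≈ 0.939200
step 4 [2y] swap r/2=485/19051: DF=(1 − 485/19051·(0.994700+0.973300+0.939200))/(1+485/19051) = 903/1000 ≈ 0.903000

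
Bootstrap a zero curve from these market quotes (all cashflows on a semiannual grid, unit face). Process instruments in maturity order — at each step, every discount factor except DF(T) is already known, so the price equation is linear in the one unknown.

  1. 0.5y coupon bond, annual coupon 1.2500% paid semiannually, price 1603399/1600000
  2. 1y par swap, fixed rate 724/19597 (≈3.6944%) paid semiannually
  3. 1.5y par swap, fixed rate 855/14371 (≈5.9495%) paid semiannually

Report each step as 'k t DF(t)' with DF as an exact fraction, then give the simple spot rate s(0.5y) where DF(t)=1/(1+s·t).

1 1/2 9959/10000
2 1 4819/5000
3 3/2 1829/2000
s(0.5y) = (1/(9959/10000) − 1)/(1/2) = 82/9959 ≈ 0.8234%

step 1 [0.5y] bond c/2=1/160: DF=(1603399/1600000 − 1/160·(0))/(1+1/160) = 9959/10000 ≈ 0.995900
step 2 [1y] swap r/2=362/19597: DF=(1 − 362/19597·(0.995900))/(1+362/19597) = 4819/5000 ≈ 0.963800
step 3 [1.5y] swap r/2=855/28742: DF=(1 − 855/28742·(0.995900+0.963800))/(1+855/28742) = 1829/2000 ≈ 0.914500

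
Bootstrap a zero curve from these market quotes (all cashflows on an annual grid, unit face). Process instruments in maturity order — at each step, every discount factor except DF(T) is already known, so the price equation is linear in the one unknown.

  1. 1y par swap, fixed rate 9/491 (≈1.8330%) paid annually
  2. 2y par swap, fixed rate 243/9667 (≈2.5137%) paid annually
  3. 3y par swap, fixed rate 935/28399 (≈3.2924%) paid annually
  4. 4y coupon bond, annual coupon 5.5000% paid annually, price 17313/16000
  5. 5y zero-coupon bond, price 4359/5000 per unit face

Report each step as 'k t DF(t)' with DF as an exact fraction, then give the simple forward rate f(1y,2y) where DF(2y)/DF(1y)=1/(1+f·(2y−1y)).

step 1 [1y] swap r/1=9/491: DF=(1 − 9/491·(0))/(1+9/491) = 491/500 ≈ 0.982000
step 2 [2y] swap r/1=243/9667: DF=(1 − 243/9667·(0.982000))/(1+243/9667) = 4757/5000 ≈ 0.951400
step 3 [3y] swap r/1=935/28399: DF=(1 − 935/28399·(0.982000+0.951400))/(1+935/28399) = 1813/2000 ≈ 0.906500
step 4 [4y] bond c/1=11/200: DF=(17313/16000 − 11/200·(0.982000+0.951400+0.906500))/(1+11/200) = 1097/1250 ≈ 0.877600
step 5 [5y] zero: DF = P = 4359/5000 ≈ 0.871800

1 1 491/500
2 2 4757/5000
3 3 1813/2000
4 4 1097/1250
5 5 4359/5000
f(1y,2y) = ((491/500)/(4757/5000) − 1)/(1) = 153/4757 ≈ 3.2163%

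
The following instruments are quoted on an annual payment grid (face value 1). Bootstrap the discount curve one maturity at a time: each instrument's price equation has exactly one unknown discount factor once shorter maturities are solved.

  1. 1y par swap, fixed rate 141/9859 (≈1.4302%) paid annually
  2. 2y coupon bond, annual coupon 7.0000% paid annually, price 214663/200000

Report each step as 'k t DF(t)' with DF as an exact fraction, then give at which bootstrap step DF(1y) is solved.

step 1 [1y] swap r/1=141/9859: DF=(1 − 141/9859·(0))/(1+141/9859) = 9859/10000 ≈ 0.985900
step 2 [2y] bond c/1=7/100: DF=(214663/200000 − 7/100·(0.985900))/(1+7/100) = 4693/5000 ≈ 0.938600

1 1 9859/10000
2 2 4693/5000
DF(1y) is solved at step 1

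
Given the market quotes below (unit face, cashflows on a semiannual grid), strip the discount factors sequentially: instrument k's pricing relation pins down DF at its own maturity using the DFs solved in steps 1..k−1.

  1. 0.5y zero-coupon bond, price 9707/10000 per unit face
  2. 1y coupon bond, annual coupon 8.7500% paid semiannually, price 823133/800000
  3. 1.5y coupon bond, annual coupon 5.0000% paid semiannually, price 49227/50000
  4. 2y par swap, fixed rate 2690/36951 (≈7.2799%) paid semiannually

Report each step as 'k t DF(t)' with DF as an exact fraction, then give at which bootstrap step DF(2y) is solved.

step 1 [0.5y] zero: DF = P = 9707/10000 ≈ 0.970700
step 2 [1y] bond c/2=7/160: DF=(823133/800000 − 7/160·(0.970700))/(1+7/160) = 9451/10000 ≈ 0.945100
step 3 [1.5y] bond c/2=1/40: DF=(49227/50000 − 1/40·(0.970700+0.945100))/(1+1/40) = 4569/5000 ≈ 0.913800
step 4 [2y] swap r/2=1345/36951: DF=(1 − 1345/36951·(0.970700+0.945100+0.913800))/(1+1345/36951) = 1731/2000 ≈ 0.865500

1 1/2 9707/10000
2 1 9451/10000
3 3/2 4569/5000
4 2 1731/2000
DF(2y) is solved at step 4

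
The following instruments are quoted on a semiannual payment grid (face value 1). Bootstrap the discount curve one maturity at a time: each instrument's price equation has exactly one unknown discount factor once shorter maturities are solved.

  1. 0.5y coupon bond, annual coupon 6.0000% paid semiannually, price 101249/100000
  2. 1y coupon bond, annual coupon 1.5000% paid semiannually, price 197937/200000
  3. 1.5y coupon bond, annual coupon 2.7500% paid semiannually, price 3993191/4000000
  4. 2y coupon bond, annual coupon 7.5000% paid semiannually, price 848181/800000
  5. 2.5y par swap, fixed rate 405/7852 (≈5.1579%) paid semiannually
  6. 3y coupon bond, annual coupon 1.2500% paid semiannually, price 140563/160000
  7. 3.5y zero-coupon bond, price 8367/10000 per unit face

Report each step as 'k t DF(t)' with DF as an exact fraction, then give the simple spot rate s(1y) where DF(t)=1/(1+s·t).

step 1 [0.5y] bond c/2=3/100: DF=(101249/100000 − 3/100·(0))/(1+3/100) = 983/1000 ≈ 0.983000
step 2 [1y] bond c/2=3/400: DF=(197937/200000 − 3/400·(0.983000))/(1+3/400) = 39/40 ≈ 0.975000
step 3 [1.5y] bond c/2=11/800: DF=(3993191/4000000 − 11/800·(0.983000+0.975000))/(1+11/800) = 4791/5000 ≈ 0.958200
step 4 [2y] bond c/2=3/80: DF=(848181/800000 − 3/80·(0.983000+0.975000+0.958200))/(1+3/80) = 1833/2000 ≈ 0.916500
step 5 [2.5y] swap r/2=405/15704: DF=(1 − 405/15704·(0.983000+0.975000+0.958200+0.916500))/(1+405/15704) = 1757/2000 ≈ 0.878500
step 6 [3y] bond c/2=1/160: DF=(140563/160000 − 1/160·(0.983000+0.975000+0.958200+0.916500+0.878500))/(1+1/160) = 4219/5000 ≈ 0.843800
step 7 [3.5y] zero: DF = P = 8367/10000 ≈ 0.836700

1 1/2 983/1000
2 1 39/40
3 3/2 4791/5000
4 2 1833/2000
5 5/2 1757/2000
6 3 4219/5000
7 7/2 8367/10000
s(1y) = (1/(39/40) − 1)/(1) = 1/39 ≈ 2.5641%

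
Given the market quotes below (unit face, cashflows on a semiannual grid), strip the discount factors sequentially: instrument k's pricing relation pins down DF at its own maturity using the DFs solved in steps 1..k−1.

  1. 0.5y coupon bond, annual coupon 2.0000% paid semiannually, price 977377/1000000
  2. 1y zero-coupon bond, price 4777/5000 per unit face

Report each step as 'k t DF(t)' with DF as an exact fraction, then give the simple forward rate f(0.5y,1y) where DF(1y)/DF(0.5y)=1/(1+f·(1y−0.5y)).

1 1/2 9677/10000
2 1 4777/5000
f(0.5y,1y) = ((9677/10000)/(4777/5000) − 1)/(1/2) = 123/4777 ≈ 2.5748%

step 1 [0.5y] bond c/2=1/100: DF=(977377/1000000 − 1/100·(0))/(1+1/100) = 9677/10000 ≈ 0.967700
step 2 [1y] zero: DF = P = 4777/5000 ≈ 0.955400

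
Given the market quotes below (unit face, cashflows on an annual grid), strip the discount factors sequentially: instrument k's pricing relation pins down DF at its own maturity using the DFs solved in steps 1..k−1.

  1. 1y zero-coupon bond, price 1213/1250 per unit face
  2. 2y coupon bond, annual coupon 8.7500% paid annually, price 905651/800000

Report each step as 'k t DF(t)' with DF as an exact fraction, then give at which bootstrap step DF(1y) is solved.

1 1 1213/1250
2 2 9629/10000
DF(1y) is solved at step 1

step 1 [1y] zero: DF = P = 1213/1250 ≈ 0.970400
step 2 [2y] bond c/1=7/80: DF=(905651/800000 − 7/80·(0.970400))/(1+7/80) = 9629/10000 ≈ 0.962900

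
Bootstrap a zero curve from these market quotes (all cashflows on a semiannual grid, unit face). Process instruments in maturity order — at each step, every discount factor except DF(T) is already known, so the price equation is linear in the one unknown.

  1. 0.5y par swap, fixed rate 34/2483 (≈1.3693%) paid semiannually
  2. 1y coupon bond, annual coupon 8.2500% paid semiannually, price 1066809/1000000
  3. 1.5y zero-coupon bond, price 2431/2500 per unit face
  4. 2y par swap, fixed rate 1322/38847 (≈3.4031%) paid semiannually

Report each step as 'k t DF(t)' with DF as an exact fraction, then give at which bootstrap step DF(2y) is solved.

1 1/2 2483/2500
2 1 2463/2500
3 3/2 2431/2500
4 2 9339/10000
DF(2y) is solved at step 4

step 1 [0.5y] swap r/2=17/2483: DF=(1 − 17/2483·(0))/(1+17/2483) = 2483/2500 ≈ 0.993200
step 2 [1y] bond c/2=33/800: DF=(1066809/1000000 − 33/800·(0.993200))/(1+33/800) = 2463/2500 ≈ 0.985200
step 3 [1.5y] zero: DF = P = 2431/2500 ≈ 0.972400
step 4 [2y] swap r/2=661/38847: DF=(1 − 661/38847·(0.993200+0.985200+0.972400))/(1+661/38847) = 9339/10000 ≈ 0.933900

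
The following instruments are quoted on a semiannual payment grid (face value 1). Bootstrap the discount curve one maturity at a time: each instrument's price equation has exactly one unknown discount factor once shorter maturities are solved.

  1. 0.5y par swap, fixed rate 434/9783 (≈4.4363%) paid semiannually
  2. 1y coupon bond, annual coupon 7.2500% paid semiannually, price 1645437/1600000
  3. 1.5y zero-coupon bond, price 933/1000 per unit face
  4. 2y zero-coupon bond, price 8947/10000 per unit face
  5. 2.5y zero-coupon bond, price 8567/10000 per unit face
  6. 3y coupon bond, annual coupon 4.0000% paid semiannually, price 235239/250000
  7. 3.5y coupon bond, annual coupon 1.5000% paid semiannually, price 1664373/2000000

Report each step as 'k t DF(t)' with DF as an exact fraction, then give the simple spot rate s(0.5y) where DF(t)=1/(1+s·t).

step 1 [0.5y] swap r/2=217/9783: DF=(1 − 217/9783·(0))/(1+217/9783) = 9783/10000 ≈ 0.978300
step 2 [1y] bond c/2=29/800: DF=(1645437/1600000 − 29/800·(0.978300))/(1+29/800) = 4791/5000 ≈ 0.958200
step 3 [1.5y] zero: DF = P = 933/1000 ≈ 0.933000
step 4 [2y] zero: DF = P = 8947/10000 ≈ 0.894700
step 5 [2.5y] zero: DF = P = 8567/10000 ≈ 0.856700
step 6 [3y] bond c/2=1/50: DF=(235239/250000 − 1/50·(0.978300+0.958200+0.933000+0.894700+0.856700))/(1+1/50) = 8319/10000 ≈ 0.831900
step 7 [3.5y] bond c/2=3/400: DF=(1664373/2000000 − 3/400·(0.978300+0.958200+0.933000+0.894700+0.856700+0.831900))/(1+3/400) = 3927/5000 ≈ 0.785400

1 1/2 9783/10000
2 1 4791/5000
3 3/2 933/1000
4 2 8947/10000
5 5/2 8567/10000
6 3 8319/10000
7 7/2 3927/5000
s(0.5y) = (1/(9783/10000) − 1)/(1/2) = 434/9783 ≈ 4.4363%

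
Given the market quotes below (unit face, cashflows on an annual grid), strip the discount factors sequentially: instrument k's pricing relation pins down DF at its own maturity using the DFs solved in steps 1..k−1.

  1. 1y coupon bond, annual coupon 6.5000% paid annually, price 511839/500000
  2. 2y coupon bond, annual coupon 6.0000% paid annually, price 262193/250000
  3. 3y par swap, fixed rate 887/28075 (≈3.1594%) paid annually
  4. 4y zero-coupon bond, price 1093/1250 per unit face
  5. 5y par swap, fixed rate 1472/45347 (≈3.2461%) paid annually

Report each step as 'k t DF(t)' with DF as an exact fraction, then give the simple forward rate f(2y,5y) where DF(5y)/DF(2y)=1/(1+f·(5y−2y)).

step 1 [1y] bond c/1=13/200: DF=(511839/500000 − 13/200·(0))/(1+13/200) = 2403/2500 ≈ 0.961200
step 2 [2y] bond c/1=3/50: DF=(262193/250000 − 3/50·(0.961200))/(1+3/50) = 187/200 ≈ 0.935000
step 3 [3y] swap r/1=887/28075: DF=(1 − 887/28075·(0.961200+0.935000))/(1+887/28075) = 9113/10000 ≈ 0.911300
step 4 [4y] zero: DF = P = 1093/1250 ≈ 0.874400
step 5 [5y] swap r/1=1472/45347: DF=(1 − 1472/45347·(0.961200+0.935000+0.911300+0.874400))/(1+1472/45347) = 533/625 ≈ 0.852800

1 1 2403/2500
2 2 187/200
3 3 9113/10000
4 4 1093/1250
5 5 533/625
f(2y,5y) = ((187/200)/(533/625) − 1)/(3) = 137/4264 ≈ 3.2129%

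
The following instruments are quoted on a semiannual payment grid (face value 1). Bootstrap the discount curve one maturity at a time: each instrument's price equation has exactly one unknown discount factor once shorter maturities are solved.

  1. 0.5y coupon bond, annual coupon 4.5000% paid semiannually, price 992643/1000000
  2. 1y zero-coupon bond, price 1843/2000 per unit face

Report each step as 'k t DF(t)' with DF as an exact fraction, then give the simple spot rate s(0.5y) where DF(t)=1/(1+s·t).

1 1/2 2427/2500
2 1 1843/2000
s(0.5y) = (1/(2427/2500) − 1)/(1/2) = 146/2427 ≈ 6.0157%

step 1 [0.5y] bond c/2=9/400: DF=(992643/1000000 − 9/400·(0))/(1+9/400) = 2427/2500 ≈ 0.970800
step 2 [1y] zero: DF = P = 1843/2000 ≈ 0.921500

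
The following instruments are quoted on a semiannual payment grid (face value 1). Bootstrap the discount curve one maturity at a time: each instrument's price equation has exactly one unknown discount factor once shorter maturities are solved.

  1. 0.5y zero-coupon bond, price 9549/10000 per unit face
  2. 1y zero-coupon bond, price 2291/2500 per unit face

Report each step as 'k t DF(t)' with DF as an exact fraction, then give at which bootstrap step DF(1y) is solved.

1 1/2 9549/10000
2 1 2291/2500
DF(1y) is solved at step 2

step 1 [0.5y] zero: DF = P = 9549/10000 ≈ 0.954900
step 2 [1y] zero: DF = P = 2291/2500 ≈ 0.916400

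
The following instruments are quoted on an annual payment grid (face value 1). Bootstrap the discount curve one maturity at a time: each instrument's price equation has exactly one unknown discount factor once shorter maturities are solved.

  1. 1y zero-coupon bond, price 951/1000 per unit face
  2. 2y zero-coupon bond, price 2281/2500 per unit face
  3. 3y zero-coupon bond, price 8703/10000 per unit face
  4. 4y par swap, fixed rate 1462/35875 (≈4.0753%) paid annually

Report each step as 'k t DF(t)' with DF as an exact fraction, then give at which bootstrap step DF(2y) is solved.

step 1 [1y] zero: DF = P = 951/1000 ≈ 0.951000
step 2 [2y] zero: DF = P = 2281/2500 ≈ 0.912400
step 3 [3y] zero: DF = P = 8703/10000 ≈ 0.870300
step 4 [4y] swap r/1=1462/35875: DF=(1 − 1462/35875·(0.951000+0.912400+0.870300))/(1+1462/35875) = 4269/5000 ≈ 0.853800

1 1 951/1000
2 2 2281/2500
3 3 8703/10000
4 4 4269/5000
DF(2y) is solved at step 2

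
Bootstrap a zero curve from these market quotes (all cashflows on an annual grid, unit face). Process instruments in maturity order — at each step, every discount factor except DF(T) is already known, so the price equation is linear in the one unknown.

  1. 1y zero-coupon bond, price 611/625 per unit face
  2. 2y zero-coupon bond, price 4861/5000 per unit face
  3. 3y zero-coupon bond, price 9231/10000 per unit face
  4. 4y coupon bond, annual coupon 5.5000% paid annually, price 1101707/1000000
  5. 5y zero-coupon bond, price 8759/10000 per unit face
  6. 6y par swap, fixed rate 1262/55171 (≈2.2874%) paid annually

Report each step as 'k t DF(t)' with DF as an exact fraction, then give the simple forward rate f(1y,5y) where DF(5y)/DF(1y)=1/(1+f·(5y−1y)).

step 1 [1y] zero: DF = P = 611/625 ≈ 0.977600
step 2 [2y] zero: DF = P = 4861/5000 ≈ 0.972200
step 3 [3y] zero: DF = P = 9231/10000 ≈ 0.923100
step 4 [4y] bond c/1=11/200: DF=(1101707/1000000 − 11/200·(0.977600+0.972200+0.923100))/(1+11/200) = 1789/2000 ≈ 0.894500
step 5 [5y] zero: DF = P = 8759/10000 ≈ 0.875900
step 6 [6y] swap r/1=1262/55171: DF=(1 − 1262/55171·(0.977600+0.972200+0.923100+0.894500+0.875900))/(1+1262/55171) = 4369/5000 ≈ 0.873800

1 1 611/625
2 2 4861/5000
3 3 9231/10000
4 4 1789/2000
5 5 8759/10000
6 6 4369/5000
f(1y,5y) = ((611/625)/(8759/10000) − 1)/(4) = 1017/35036 ≈ 2.9027%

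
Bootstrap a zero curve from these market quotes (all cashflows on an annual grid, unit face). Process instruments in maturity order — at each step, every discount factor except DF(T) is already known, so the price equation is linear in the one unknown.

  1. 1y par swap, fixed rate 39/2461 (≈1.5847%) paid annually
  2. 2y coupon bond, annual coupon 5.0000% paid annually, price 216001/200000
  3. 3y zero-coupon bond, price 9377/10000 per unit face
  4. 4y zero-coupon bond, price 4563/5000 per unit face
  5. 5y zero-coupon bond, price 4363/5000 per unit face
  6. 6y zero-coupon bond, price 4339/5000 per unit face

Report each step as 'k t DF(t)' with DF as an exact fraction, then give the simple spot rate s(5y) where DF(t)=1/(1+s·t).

1 1 2461/2500
2 2 9817/10000
3 3 9377/10000
4 4 4563/5000
5 5 4363/5000
6 6 4339/5000
s(5y) = (1/(4363/5000) − 1)/(5) = 637/21815 ≈ 2.9200%

step 1 [1y] swap r/1=39/2461: DF=(1 − 39/2461·(0))/(1+39/2461) = 2461/2500 ≈ 0.984400
step 2 [2y] bond c/1=1/20: DF=(216001/200000 − 1/20·(0.984400))/(1+1/20) = 9817/10000 ≈ 0.981700
step 3 [3y] zero: DF = P = 9377/10000 ≈ 0.937700
step 4 [4y] zero: DF = P = 4563/5000 ≈ 0.912600
step 5 [5y] zero: DF = P = 4363/5000 ≈ 0.872600
step 6 [6y] zero: DF = P = 4339/5000 ≈ 0.867800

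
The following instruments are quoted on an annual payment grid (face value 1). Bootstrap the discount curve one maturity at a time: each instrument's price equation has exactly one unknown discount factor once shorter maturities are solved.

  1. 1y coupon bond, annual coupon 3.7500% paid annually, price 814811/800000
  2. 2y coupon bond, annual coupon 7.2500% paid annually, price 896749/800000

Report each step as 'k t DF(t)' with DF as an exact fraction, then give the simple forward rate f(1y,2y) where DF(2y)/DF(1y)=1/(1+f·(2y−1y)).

step 1 [1y] bond c/1=3/80: DF=(814811/800000 − 3/80·(0))/(1+3/80) = 9817/10000 ≈ 0.981700
step 2 [2y] bond c/1=29/400: DF=(896749/800000 − 29/400·(0.981700))/(1+29/400) = 2447/2500 ≈ 0.978800

1 1 9817/10000
2 2 2447/2500
f(1y,2y) = ((9817/10000)/(2447/2500) − 1)/(1) = 29/9788 ≈ 0.2963%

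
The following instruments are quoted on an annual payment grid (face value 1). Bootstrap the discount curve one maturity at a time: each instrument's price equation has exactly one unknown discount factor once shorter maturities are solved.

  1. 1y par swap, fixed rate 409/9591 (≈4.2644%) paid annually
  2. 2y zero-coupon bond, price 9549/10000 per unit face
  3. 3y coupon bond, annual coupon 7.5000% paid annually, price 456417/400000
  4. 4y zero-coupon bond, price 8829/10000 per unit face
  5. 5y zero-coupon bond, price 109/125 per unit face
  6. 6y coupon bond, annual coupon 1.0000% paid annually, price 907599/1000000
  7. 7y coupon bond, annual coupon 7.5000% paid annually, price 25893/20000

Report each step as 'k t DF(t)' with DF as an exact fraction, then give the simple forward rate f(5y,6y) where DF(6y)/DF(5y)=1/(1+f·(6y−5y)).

1 1 9591/10000
2 2 9549/10000
3 3 9279/10000
4 4 8829/10000
5 5 109/125
6 6 8531/10000
7 7 8241/10000
f(5y,6y) = ((109/125)/(8531/10000) − 1)/(1) = 189/8531 ≈ 2.2154%

step 1 [1y] swap r/1=409/9591: DF=(1 − 409/9591·(0))/(1+409/9591) = 9591/10000 ≈ 0.959100
step 2 [2y] zero: DF = P = 9549/10000 ≈ 0.954900
step 3 [3y] bond c/1=3/40: DF=(456417/400000 − 3/40·(0.959100+0.954900))/(1+3/40) = 9279/10000 ≈ 0.927900
step 4 [4y] zero: DF = P = 8829/10000 ≈ 0.882900
step 5 [5y] zero: DF = P = 109/125 ≈ 0.872000
step 6 [6y] bond c/1=1/100: DF=(907599/1000000 − 1/100·(0.959100+0.954900+0.927900+0.882900+0.872000))/(1+1/100) = 8531/10000 ≈ 0.853100
step 7 [7y] bond c/1=3/40: DF=(25893/20000 − 3/40·(0.959100+0.954900+0.927900+0.882900+0.872000+0.853100))/(1+3/40) = 8241/10000 ≈ 0.824100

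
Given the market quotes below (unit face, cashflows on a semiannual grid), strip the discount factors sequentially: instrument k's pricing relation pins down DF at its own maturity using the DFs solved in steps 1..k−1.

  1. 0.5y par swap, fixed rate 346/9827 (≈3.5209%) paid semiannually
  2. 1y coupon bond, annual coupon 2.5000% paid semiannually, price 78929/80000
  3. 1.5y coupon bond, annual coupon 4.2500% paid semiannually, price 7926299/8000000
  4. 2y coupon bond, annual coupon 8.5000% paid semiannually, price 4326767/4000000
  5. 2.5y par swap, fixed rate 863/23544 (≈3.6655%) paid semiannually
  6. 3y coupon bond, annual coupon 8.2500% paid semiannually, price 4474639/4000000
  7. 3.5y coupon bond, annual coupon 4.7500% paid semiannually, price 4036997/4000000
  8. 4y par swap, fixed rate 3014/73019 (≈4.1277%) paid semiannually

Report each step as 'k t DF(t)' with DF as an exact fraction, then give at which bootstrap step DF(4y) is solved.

step 1 [0.5y] swap r/2=173/9827: DF=(1 − 173/9827·(0))/(1+173/9827) = 9827/10000 ≈ 0.982700
step 2 [1y] bond c/2=1/80: DF=(78929/80000 − 1/80·(0.982700))/(1+1/80) = 9623/10000 ≈ 0.962300
step 3 [1.5y] bond c/2=17/800: DF=(7926299/8000000 − 17/800·(0.982700+0.962300))/(1+17/800) = 9297/10000 ≈ 0.929700
step 4 [2y] bond c/2=17/400: DF=(4326767/4000000 − 17/400·(0.982700+0.962300+0.929700))/(1+17/400) = 2301/2500 ≈ 0.920400
step 5 [2.5y] swap r/2=863/47088: DF=(1 − 863/47088·(0.982700+0.962300+0.929700+0.920400))/(1+863/47088) = 9137/10000 ≈ 0.913700
step 6 [3y] bond c/2=33/800: DF=(4474639/4000000 − 33/800·(0.982700+0.962300+0.929700+0.920400+0.913700))/(1+33/800) = 4439/5000 ≈ 0.887800
step 7 [3.5y] bond c/2=19/800: DF=(4036997/4000000 − 19/800·(0.982700+0.962300+0.929700+0.920400+0.913700+0.887800))/(1+19/800) = 107/125 ≈ 0.856000
step 8 [4y] swap r/2=1507/73019: DF=(1 − 1507/73019·(0.982700+0.962300+0.929700+0.920400+0.913700+0.887800+0.856000))/(1+1507/73019) = 8493/10000 ≈ 0.849300

1 1/2 9827/10000
2 1 9623/10000
3 3/2 9297/10000
4 2 2301/2500
5 5/2 9137/10000
6 3 4439/5000
7 7/2 107/125
8 4 8493/10000
DF(4y) is solved at step 8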